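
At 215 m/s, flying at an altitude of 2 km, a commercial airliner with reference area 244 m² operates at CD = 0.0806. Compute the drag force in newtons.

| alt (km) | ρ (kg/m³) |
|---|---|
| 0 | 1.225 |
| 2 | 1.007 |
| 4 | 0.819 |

At 2 km, from the table: ρ = 1.007 kg/m³.
Dynamic pressure q = ½ρv² = ½ × 1.007 × 215² = 23270 Pa.
D = q·S·CD = 23270 × 244 × 0.0806 = 4.58×10^5 N ≈ 458 kN

D = 4.58×10^5 N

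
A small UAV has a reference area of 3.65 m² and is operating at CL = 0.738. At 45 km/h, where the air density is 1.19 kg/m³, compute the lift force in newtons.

L = 250 N

Convert speed: v = 45 km/h ÷ 3.6 = 12.5 m/s.
L = ½ρv²S·CL = ½ × 1.19 × 12.5² × 3.65 × 0.738 = 250 N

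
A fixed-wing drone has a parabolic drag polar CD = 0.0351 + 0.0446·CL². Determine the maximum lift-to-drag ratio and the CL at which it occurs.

For CD = CD0 + K·CL², (L/D)max occurs at CL* = √(CD0/K) and equals 1/(2√(K·CD0)).
(L/D)max = 1/(2√(0.0446 × 0.0351)) = 1/(2 × 0.03957) = 12.6
CL* = √(0.0351/0.0446) = 0.887

(L/D)max = 12.6, at CL = 0.887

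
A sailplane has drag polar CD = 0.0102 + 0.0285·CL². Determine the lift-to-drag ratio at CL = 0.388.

CD = 0.0102 + 0.0285 × 0.388² = 0.01449
L/D = CL/CD = 0.388 / 0.01449 = 26.8

L/D = 26.8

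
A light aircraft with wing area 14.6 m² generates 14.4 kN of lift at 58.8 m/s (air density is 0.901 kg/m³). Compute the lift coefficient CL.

CL = 0.633

From L = ½ρv²S·CL, rearranging gives CL = 2L/(ρv²S).
CL = 2 × 14400 / (0.901 × 58.8² × 14.6) = 0.633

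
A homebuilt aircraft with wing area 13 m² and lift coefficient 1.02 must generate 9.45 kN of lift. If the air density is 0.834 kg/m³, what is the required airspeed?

L = ½ρv²S·CL ⇒ v = √(2L/(ρ·S·CL))
v = √(2 × 9450 / (0.834 × 13 × 1.02)) = √1709 = 41.3 m/s

v = 41.3 m/s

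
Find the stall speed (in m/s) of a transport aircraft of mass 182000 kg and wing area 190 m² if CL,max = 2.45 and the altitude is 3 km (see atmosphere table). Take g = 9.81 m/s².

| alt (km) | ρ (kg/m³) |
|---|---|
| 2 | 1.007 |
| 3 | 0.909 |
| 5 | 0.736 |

At 3 km, from the table: ρ = 0.909 kg/m³.
Weight W = mg = 182000 × 9.81 = 1.785×10^6 N.
From L = ½ρV²S·CL,max = W: V_stall = √(2W/(ρSCL,max)) = √(2·1.785×10^6/(0.909·190·2.45))
V_stall = √8439 = 91.9 m/s

V_stall = 91.9 m/s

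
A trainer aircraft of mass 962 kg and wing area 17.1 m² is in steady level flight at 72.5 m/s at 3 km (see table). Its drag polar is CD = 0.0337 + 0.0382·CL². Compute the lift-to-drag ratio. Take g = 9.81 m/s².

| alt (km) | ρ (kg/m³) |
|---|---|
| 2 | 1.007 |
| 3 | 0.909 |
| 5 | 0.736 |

L/D = 6.46

At 3 km, from the table: ρ = 0.909 kg/m³.
In steady level flight, lift balances weight: W = mg = 962 × 9.81 = 9437.2 N.
Dynamic pressure q = 0.5 × 0.909 × 72.5² = 2389 Pa.
CL = 2W/(ρv²S) = 2×9437.2/(0.909×72.5²×17.1) = 0.231.
CD = 0.0337 + 0.0382 × 0.231² = 0.03574.
L/D = CL/CD = 0.231 / 0.03574 = 6.46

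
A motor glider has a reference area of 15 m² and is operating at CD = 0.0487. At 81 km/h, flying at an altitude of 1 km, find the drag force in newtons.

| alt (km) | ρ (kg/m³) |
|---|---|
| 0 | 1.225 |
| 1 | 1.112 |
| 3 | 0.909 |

D = 206 N

At 1 km, from the table: ρ = 1.112 kg/m³.
Convert speed: v = 81 km/h ÷ 3.6 = 22.5 m/s.
D = ½ρv²S·CD = ½ × 1.112 × 22.5² × 15 × 0.0487 = 206 N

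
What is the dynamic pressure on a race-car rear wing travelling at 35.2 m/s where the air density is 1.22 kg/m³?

q = 756 Pa

q = ½ρv² = ½ × 1.22 × 35.2² = 756 Pa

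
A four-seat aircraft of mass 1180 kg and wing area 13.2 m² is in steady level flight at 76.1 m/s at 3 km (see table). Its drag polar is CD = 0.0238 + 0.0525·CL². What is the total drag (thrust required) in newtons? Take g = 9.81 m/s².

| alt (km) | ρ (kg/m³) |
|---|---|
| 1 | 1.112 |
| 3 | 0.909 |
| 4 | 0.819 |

At 3 km, from the table: ρ = 0.909 kg/m³.
Weight W = mg = 1180 × 9.81 = 11576 N; in level flight L = W.
q = ½ρv² = ½ × 0.909 × 76.1² = 2632 Pa.
Required CL = L/(qS) = 11576/(2632·13.2) = 0.3332.
CD = 0.0238 + 0.0525 × 0.3332² = 0.02963.
D = q·S·CD = 2632 × 13.2 × 0.02963 = 1029 N

D = 1030 N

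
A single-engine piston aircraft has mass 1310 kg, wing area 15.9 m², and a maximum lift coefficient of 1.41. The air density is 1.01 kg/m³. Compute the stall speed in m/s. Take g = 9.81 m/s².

Stall occurs when L = W at CL,max. W = mg = 1310 × 9.81 = 12850 N.
From L = ½ρV²S·CL,max = W: V_stall = √(2W/(ρSCL,max)) = √(2·12850/(1.01·15.9·1.41))
V_stall = √1135 = 33.7 m/s

V_stall = 33.7 m/s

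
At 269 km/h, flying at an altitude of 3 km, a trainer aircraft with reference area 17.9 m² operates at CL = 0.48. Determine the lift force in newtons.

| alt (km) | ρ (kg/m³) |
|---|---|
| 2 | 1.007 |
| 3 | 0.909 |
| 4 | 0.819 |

L = 21800 N

At 3 km, from the table: ρ = 0.909 kg/m³.
Convert speed: v = 269 km/h ÷ 3.6 = 74.72 m/s.
L = ½ρv²S·CL = ½ × 0.909 × 74.72² × 17.9 × 0.48 = 21800 N ≈ 21.8 kN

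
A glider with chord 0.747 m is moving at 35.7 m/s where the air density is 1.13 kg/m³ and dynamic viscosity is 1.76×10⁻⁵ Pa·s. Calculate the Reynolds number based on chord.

Re = ρ·v·c/μ = 1.13 × 35.7 × 0.747 / (1.76×10⁻⁵) = 1.71×10^6

Re = 1.71×10^6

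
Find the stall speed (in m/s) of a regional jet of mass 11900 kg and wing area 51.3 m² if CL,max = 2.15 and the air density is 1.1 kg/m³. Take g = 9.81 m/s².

Weight W = mg = 11900 × 9.81 = 1.167×10^5 N.
V_stall = √(2W/(ρ·S·CL,max)) = √(2 × 1.167×10^5 / (1.1 × 51.3 × 2.15))
V_stall = √1924 = 43.9 m/s

V_stall = 43.9 m/s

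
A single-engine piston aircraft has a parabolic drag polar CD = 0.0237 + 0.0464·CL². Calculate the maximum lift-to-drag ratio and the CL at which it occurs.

(L/D)max = 15.1, at CL = 0.715

For CD = CD0 + K·CL², (L/D)max occurs at CL* = √(CD0/K) and equals 1/(2√(K·CD0)).
(L/D)max = 1/(2√(0.0464 × 0.0237)) = 1/(2 × 0.03316) = 15.1
CL* = √(0.0237/0.0464) = 0.715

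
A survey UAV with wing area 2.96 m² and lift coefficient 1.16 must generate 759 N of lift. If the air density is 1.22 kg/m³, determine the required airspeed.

L = ½ρv²S·CL ⇒ v = √(2L/(ρ·S·CL))
v = √(2 × 759 / (1.22 × 2.96 × 1.16)) = √362.4 = 19 m/s

v = 19 m/s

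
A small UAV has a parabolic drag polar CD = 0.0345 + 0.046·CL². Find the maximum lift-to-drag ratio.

For CD = CD0 + K·CL², (L/D)max occurs at CL* = √(CD0/K) and equals 1/(2√(K·CD0)).
(L/D)max = 1/(2√(0.046 × 0.0345)) = 1/(2 × 0.03984) = 12.6

(L/D)max = 12.6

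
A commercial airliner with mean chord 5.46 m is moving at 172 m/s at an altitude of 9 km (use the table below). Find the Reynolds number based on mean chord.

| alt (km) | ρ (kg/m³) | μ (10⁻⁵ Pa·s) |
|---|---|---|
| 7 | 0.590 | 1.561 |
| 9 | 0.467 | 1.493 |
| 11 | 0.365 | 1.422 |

Re = 2.94×10^7

At 9 km, from the table: ρ = 0.467 kg/m³, μ = 1.493×10⁻⁵ Pa·s.
Re = ρ·v·c/μ = 0.467 × 172 × 5.46 / (1.493×10⁻⁵) = 2.94×10^7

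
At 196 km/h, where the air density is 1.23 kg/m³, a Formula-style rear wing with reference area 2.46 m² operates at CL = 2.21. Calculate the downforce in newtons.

L = 9910 N

Convert speed: v = 196 km/h ÷ 3.6 = 54.44 m/s.
Dynamic pressure q = ½ρv² = ½ × 1.23 × 54.44² = 1823 Pa.
L = q·S·CL = 1823 × 2.46 × 2.21 = 9910 N ≈ 9.91 kN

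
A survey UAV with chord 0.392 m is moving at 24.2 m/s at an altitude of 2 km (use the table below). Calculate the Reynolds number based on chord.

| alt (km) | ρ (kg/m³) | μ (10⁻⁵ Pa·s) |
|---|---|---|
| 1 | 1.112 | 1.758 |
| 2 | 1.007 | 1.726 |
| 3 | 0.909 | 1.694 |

Re = 5.53×10^5

At 2 km, from the table: ρ = 1.007 kg/m³, μ = 1.726×10⁻⁵ Pa·s.
Re = ρ·v·c/μ = 1.007 × 24.2 × 0.392 / (1.726×10⁻⁵) = 5.53×10^5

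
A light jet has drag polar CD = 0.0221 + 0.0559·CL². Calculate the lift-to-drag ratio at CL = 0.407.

L/D = 13

CD = 0.0221 + 0.0559 × 0.407² = 0.03136
L/D = CL/CD = 0.407 / 0.03136 = 13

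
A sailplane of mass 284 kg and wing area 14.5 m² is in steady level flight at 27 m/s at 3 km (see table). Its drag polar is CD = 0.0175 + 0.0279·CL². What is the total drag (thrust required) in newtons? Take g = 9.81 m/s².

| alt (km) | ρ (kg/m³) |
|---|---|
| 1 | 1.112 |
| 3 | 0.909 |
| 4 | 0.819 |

D = 129 N

At 3 km, from the table: ρ = 0.909 kg/m³.
Level flight ⇒ L = W = m·g = 284 × 9.81 = 2786 N.
q = ½ρv² = ½ × 0.909 × 27² = 331.3 Pa.
CL = 2W/(ρv²S) = 2×2786/(0.909×27²×14.5) = 0.5799.
CD = 0.0175 + 0.0279 × 0.5799² = 0.02688.
D = q·S·CD = 331.3 × 14.5 × 0.02688 = 129.2 N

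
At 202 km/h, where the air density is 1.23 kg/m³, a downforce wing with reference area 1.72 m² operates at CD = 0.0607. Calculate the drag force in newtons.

Convert speed: v = 202 km/h ÷ 3.6 = 56.11 m/s.
D = ½ρv²S·CD = ½ × 1.23 × 56.11² × 1.72 × 0.0607 = 202 N

D = 202 N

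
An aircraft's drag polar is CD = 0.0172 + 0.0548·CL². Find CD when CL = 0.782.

CD = 0.0507

CD = 0.0172 + 0.0548 × 0.782² = 0.0172 + 0.03351 = 0.0507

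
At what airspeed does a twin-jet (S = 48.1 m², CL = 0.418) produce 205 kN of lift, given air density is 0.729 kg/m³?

L = ½ρv²S·CL ⇒ v = √(2L/(ρ·S·CL))
v = √(2 × 2.05×10^5 / (0.729 × 48.1 × 0.418)) = √27970 = 167 m/s

v = 167 m/s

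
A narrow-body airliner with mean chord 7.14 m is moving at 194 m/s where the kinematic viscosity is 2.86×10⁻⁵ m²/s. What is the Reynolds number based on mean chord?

Re = v·c/ν = 194 × 7.14 / (2.86×10⁻⁵) = 4.84×10^7

Re = 4.84×10^7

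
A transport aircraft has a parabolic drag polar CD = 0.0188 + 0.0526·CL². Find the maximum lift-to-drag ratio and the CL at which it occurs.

For CD = CD0 + K·CL², (L/D)max occurs at CL* = √(CD0/K) and equals 1/(2√(K·CD0)).
(L/D)max = 1/(2√(0.0526 × 0.0188)) = 1/(2 × 0.03145) = 15.9
CL* = √(0.0188/0.0526) = 0.598

(L/D)max = 15.9, at CL = 0.598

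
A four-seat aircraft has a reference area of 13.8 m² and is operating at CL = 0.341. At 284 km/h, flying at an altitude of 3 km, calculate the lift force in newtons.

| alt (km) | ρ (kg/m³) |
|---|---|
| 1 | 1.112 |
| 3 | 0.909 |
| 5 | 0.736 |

L = 13300 N

At 3 km, from the table: ρ = 0.909 kg/m³.
Convert speed: v = 284 km/h ÷ 3.6 = 78.89 m/s.
Dynamic pressure q = ½ρv² = ½ × 0.909 × 78.89² = 2829 Pa.
L = q·S·CL = 2829 × 13.8 × 0.341 = 13300 N ≈ 13.3 kN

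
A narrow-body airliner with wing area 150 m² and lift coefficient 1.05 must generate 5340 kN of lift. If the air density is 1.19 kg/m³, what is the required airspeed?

L = ½ρv²S·CL ⇒ v = √(2L/(ρ·S·CL))
v = √(2 × 5.34×10^6 / (1.19 × 150 × 1.05)) = √56980 = 239 m/s

v = 239 m/s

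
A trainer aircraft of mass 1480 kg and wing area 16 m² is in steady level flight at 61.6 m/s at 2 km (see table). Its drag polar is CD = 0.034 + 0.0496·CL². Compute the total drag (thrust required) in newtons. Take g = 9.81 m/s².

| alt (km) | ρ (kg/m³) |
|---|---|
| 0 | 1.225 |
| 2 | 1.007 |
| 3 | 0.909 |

At 2 km, from the table: ρ = 1.007 kg/m³.
In steady level flight, lift balances weight: W = mg = 1480 × 9.81 = 14519 N.
q = ½ρv² = ½ × 1.007 × 61.6² = 1911 Pa.
Required CL = L/(qS) = 14519/(1911·16) = 0.475.
CD = 0.034 + 0.0496 × 0.475² = 0.04519.
D = q·S·CD = 1911 × 16 × 0.04519 = 1381 N

D = 1380 N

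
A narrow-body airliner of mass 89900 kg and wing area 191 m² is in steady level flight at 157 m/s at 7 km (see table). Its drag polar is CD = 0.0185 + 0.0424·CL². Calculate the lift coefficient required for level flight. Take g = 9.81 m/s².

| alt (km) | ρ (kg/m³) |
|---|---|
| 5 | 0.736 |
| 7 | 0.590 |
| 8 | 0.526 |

CL = 0.635

At 7 km, from the table: ρ = 0.590 kg/m³.
Level flight ⇒ L = W = m·g = 89900 × 9.81 = 8.8192×10^5 N.
Dynamic pressure q = 0.5 × 0.59 × 157² = 7271 Pa.
CL = 2W/(ρv²S) = 2×8.8192×10^5/(0.59×157²×191) = 0.635.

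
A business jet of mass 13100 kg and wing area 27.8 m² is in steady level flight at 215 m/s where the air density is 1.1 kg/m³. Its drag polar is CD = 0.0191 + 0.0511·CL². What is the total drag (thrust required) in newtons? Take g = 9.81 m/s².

D = 14700 N

Level flight ⇒ L = W = m·g = 13100 × 9.81 = 1.2851×10^5 N.
q = ½ρv² = ½ × 1.1 × 215² = 25420 Pa.
CL = 2W/(ρv²S) = 2×1.2851×10^5/(1.1×215²×27.8) = 0.1818.
CD = 0.0191 + 0.0511 × 0.1818² = 0.02079.
D = q·S·CD = 25420 × 27.8 × 0.02079 = 14690 N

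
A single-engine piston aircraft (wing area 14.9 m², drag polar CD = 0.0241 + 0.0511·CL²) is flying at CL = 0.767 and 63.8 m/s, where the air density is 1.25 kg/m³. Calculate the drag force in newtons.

CD = 0.0241 + 0.0511 × 0.767² = 0.05416
D = ½ρv²S·CD = ½ × 1.25 × 63.8² × 14.9 × 0.05416 = 2050 N

D = 2050 N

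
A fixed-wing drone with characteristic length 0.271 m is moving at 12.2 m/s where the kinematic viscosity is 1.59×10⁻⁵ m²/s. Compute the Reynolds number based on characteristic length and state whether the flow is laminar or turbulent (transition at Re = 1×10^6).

Re = v·c/ν = 12.2 × 0.271 / (1.59×10⁻⁵) = 2.08×10^5
Since 2.08×10^5 < 1×10^6, the flow is laminar.

Re = 2.08×10^5 (laminar)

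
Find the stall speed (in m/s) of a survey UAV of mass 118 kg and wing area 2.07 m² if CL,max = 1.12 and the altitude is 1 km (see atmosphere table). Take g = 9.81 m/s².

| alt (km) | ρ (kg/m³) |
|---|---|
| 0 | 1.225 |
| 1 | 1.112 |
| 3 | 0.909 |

At 1 km, from the table: ρ = 1.112 kg/m³.
Weight W = mg = 118 × 9.81 = 1158 N.
V_stall = √(2W/(ρ·S·CL,max)) = √(2 × 1158 / (1.112 × 2.07 × 1.12))
V_stall = √898 = 30 m/s

V_stall = 30 m/s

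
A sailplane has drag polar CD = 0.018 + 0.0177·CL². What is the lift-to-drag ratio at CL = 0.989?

L/D = 28

CD = 0.018 + 0.0177 × 0.989² = 0.03531
L/D = CL/CD = 0.989 / 0.03531 = 28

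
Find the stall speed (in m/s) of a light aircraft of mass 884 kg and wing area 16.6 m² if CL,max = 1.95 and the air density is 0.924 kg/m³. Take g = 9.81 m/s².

Weight W = mg = 884 × 9.81 = 8672 N.
V_stall = √(2W/(ρ·S·CL,max)) = √(2 × 8672 / (0.924 × 16.6 × 1.95))
V_stall = √579.9 = 24.1 m/s

V_stall = 24.1 m/s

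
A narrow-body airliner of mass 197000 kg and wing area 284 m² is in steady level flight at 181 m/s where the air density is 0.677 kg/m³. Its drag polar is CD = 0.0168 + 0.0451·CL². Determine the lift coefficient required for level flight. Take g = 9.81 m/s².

CL = 0.614

Weight W = mg = 197000 × 9.81 = 1.9326×10^6 N; in level flight L = W.
Dynamic pressure q = 0.5 × 0.677 × 181² = 11090 Pa.
CL = 2W/(ρv²S) = 2×1.9326×10^6/(0.677×181²×284) = 0.6136.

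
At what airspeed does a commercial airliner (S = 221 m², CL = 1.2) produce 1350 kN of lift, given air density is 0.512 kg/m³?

v = 141 m/s

L = ½ρv²S·CL ⇒ v = √(2L/(ρ·S·CL))
v = √(2 × 1.35×10^6 / (0.512 × 221 × 1.2)) = √19880 = 141 m/s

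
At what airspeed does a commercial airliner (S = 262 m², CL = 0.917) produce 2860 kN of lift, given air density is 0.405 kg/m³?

L = ½ρv²S·CL ⇒ v = √(2L/(ρ·S·CL))
v = √(2 × 2.86×10^6 / (0.405 × 262 × 0.917)) = √58790 = 242 m/s

v = 242 m/s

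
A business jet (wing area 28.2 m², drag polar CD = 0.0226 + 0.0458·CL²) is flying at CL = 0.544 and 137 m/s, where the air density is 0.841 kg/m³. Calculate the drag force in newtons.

D = 8050 N

CD = 0.0226 + 0.0458 × 0.544² = 0.03615
D = ½ρv²S·CD = ½ × 0.841 × 137² × 28.2 × 0.03615 = 8050 N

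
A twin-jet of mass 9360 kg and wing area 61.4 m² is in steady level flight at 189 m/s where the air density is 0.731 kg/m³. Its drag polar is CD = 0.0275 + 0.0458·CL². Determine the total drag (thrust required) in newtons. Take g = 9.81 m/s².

Level flight ⇒ L = W = m·g = 9360 × 9.81 = 91822 N.
q = ½ρv² = ½ × 0.731 × 189² = 13060 Pa.
Required CL = L/(qS) = 91822/(13060·61.4) = 0.1145.
CD = 0.0275 + 0.0458 × 0.1145² = 0.0281.
D = q·S·CD = 13060 × 61.4 × 0.0281 = 22530 N

D = 22500 N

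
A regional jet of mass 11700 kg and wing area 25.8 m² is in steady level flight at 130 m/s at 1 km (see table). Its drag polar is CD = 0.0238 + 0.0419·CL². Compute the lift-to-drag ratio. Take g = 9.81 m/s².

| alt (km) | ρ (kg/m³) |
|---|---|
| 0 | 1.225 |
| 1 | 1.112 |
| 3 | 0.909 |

L/D = 14.3

At 1 km, from the table: ρ = 1.112 kg/m³.
Weight W = mg = 11700 × 9.81 = 1.1478×10^5 N; in level flight L = W.
Dynamic pressure q = 0.5 × 1.112 × 130² = 9396 Pa.
CL = 2W/(ρv²S) = 2×1.1478×10^5/(1.112×130²×25.8) = 0.4734.
CD = 0.0238 + 0.0419 × 0.4734² = 0.03319.
L/D = CL/CD = 0.4734 / 0.03319 = 14.3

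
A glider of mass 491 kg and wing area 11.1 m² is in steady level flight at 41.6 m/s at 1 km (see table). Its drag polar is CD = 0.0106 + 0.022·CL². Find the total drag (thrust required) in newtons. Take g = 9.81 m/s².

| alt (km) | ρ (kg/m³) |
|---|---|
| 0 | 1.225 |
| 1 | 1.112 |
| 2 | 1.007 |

At 1 km, from the table: ρ = 1.112 kg/m³.
Weight W = mg = 491 × 9.81 = 4816.7 N; in level flight L = W.
q = ½ρv² = ½ × 1.112 × 41.6² = 962.2 Pa.
Required CL = L/(qS) = 4816.7/(962.2·11.1) = 0.451.
CD = 0.0106 + 0.022 × 0.451² = 0.01507.
D = q·S·CD = 962.2 × 11.1 × 0.01507 = 161 N

D = 161 N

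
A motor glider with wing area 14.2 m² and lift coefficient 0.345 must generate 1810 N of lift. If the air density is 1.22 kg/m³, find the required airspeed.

L = ½ρv²S·CL ⇒ v = √(2L/(ρ·S·CL))
v = √(2 × 1810 / (1.22 × 14.2 × 0.345)) = √605.7 = 24.6 m/s

v = 24.6 m/s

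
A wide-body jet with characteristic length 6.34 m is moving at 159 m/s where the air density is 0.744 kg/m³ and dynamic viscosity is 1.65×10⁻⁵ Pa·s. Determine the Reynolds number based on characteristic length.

Re = 4.55×10^7

Re = ρ·v·c/μ = 0.744 × 159 × 6.34 / (1.65×10⁻⁵) = 4.55×10^7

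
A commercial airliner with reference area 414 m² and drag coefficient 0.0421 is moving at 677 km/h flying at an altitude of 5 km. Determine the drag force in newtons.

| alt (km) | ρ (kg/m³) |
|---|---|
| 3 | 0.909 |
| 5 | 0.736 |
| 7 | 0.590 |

D = 2.27×10^5 N

At 5 km, from the table: ρ = 0.736 kg/m³.
Convert speed: v = 677 km/h ÷ 3.6 = 188.1 m/s.
D = ½ρv²S·CD = ½ × 0.736 × 188.1² × 414 × 0.0421 = 2.27×10^5 N ≈ 227 kN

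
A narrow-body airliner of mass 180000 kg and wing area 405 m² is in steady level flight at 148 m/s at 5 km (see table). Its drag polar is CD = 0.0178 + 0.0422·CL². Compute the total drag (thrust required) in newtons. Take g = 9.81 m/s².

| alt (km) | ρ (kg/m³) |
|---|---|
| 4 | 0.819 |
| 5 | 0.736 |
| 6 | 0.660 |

D = 98400 N

At 5 km, from the table: ρ = 0.736 kg/m³.
Level flight ⇒ L = W = m·g = 180000 × 9.81 = 1.7658×10^6 N.
Dynamic pressure q = 0.5 × 0.736 × 148² = 8061 Pa.
Required CL = L/(qS) = 1.7658×10^6/(8061·405) = 0.5409.
CD = 0.0178 + 0.0422 × 0.5409² = 0.03015.
D = q·S·CD = 8061 × 405 × 0.03015 = 98420 N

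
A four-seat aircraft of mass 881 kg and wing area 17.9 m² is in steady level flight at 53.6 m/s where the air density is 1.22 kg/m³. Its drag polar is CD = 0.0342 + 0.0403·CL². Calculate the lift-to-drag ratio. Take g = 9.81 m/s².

Level flight ⇒ L = W = m·g = 881 × 9.81 = 8642.6 N.
q = ½ρv² = ½ × 1.22 × 53.6² = 1753 Pa.
Required CL = L/(qS) = 8642.6/(1753·17.9) = 0.2755.
CD = 0.0342 + 0.0403 × 0.2755² = 0.03726.
L/D = CL/CD = 0.2755 / 0.03726 = 7.39

L/D = 7.39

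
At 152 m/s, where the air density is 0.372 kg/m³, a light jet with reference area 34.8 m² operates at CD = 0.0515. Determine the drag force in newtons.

D = ½ρv²S·CD = ½ × 0.372 × 152² × 34.8 × 0.0515 = 7700 N ≈ 7.7 kN

D = 7700 N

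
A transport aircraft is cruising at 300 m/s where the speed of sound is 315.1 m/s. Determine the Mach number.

M = 0.952

M = v/a = 300 / 315.1 = 0.952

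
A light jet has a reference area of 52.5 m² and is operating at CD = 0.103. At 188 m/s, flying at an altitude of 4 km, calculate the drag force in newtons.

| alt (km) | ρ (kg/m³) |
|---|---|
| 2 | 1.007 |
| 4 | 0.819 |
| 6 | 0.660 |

D = 78300 N

At 4 km, from the table: ρ = 0.819 kg/m³.
D = ½ρv²S·CD = ½ × 0.819 × 188² × 52.5 × 0.103 = 78300 N ≈ 78.3 kN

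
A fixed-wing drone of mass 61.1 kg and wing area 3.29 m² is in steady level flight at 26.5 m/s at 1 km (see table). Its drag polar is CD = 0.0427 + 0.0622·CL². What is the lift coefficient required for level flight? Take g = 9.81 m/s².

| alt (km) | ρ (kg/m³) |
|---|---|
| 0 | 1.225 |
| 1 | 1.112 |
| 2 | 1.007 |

At 1 km, from the table: ρ = 1.112 kg/m³.
In steady level flight, lift balances weight: W = mg = 61.1 × 9.81 = 599.39 N.
Dynamic pressure q = 0.5 × 1.112 × 26.5² = 390.5 Pa.
Required CL = L/(qS) = 599.39/(390.5·3.29) = 0.4666.

CL = 0.467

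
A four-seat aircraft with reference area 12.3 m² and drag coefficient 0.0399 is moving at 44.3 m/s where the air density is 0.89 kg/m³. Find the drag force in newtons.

Dynamic pressure q = ½ρv² = ½ × 0.89 × 44.3² = 873.3 Pa.
D = q·S·CD = 873.3 × 12.3 × 0.0399 = 429 N

D = 429 N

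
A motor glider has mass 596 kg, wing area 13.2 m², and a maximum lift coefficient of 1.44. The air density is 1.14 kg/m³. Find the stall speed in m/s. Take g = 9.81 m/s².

V_stall = 23.2 m/s

Stall occurs when L = W at CL,max. W = mg = 596 × 9.81 = 5847 N.
V_stall = √(2W/(ρ·S·CL,max)) = √(2 × 5847 / (1.14 × 13.2 × 1.44))
V_stall = √539.6 = 23.2 m/s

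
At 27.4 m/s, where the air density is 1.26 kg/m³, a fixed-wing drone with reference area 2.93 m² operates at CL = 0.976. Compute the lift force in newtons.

Dynamic pressure q = ½ρv² = ½ × 1.26 × 27.4² = 473 Pa.
L = q·S·CL = 473 × 2.93 × 0.976 = 1350 N

L = 1350 N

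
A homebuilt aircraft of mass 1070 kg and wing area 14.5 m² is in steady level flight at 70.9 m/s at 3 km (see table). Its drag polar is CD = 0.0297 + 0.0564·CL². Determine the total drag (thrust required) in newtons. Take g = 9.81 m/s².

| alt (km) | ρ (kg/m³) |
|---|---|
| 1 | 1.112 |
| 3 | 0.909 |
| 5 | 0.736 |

At 3 km, from the table: ρ = 0.909 kg/m³.
Weight W = mg = 1070 × 9.81 = 10497 N; in level flight L = W.
q = ½ρv² = ½ × 0.909 × 70.9² = 2285 Pa.
CL = W/(q·S) = 10497 / (2285 × 14.5) = 0.3169.
CD = 0.0297 + 0.0564 × 0.3169² = 0.03536.
D = q·S·CD = 2285 × 14.5 × 0.03536 = 1171 N

D = 1170 N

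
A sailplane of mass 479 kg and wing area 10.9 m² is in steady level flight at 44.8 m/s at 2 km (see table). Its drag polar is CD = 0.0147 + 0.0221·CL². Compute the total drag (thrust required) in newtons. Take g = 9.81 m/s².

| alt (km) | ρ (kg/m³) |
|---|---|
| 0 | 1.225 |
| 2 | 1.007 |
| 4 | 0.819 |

D = 206 N

At 2 km, from the table: ρ = 1.007 kg/m³.
Weight W = mg = 479 × 9.81 = 4699 N; in level flight L = W.
Dynamic pressure q = 0.5 × 1.007 × 44.8² = 1011 Pa.
CL = W/(q·S) = 4699 / (1011 × 10.9) = 0.4266.
CD = 0.0147 + 0.0221 × 0.4266² = 0.01872.
D = q·S·CD = 1011 × 10.9 × 0.01872 = 206.2 N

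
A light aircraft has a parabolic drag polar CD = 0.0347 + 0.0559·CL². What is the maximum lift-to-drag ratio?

(L/D)max = 11.4

For CD = CD0 + K·CL², (L/D)max occurs at CL* = √(CD0/K) and equals 1/(2√(K·CD0)).
(L/D)max = 1/(2√(0.0559 × 0.0347)) = 1/(2 × 0.04404) = 11.4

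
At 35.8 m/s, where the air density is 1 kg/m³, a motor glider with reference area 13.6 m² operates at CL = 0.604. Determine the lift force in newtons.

L = 5260 N

Dynamic pressure q = ½ρv² = ½ × 1 × 35.8² = 640.8 Pa.
L = q·S·CL = 640.8 × 13.6 × 0.604 = 5260 N ≈ 5.26 kN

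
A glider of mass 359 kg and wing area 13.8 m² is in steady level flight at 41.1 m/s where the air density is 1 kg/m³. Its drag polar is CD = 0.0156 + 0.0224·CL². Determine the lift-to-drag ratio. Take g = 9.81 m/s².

Weight W = mg = 359 × 9.81 = 3521.8 N; in level flight L = W.
Dynamic pressure q = 0.5 × 1 × 41.1² = 844.6 Pa.
Required CL = L/(qS) = 3521.8/(844.6·13.8) = 0.3022.
CD = 0.0156 + 0.0224 × 0.3022² = 0.01765.
L/D = CL/CD = 0.3022 / 0.01765 = 17.1

L/D = 17.1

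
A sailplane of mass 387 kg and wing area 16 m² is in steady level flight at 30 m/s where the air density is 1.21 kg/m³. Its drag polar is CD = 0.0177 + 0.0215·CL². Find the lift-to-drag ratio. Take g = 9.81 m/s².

In steady level flight, lift balances weight: W = mg = 387 × 9.81 = 3796.5 N.
q = ½ρv² = ½ × 1.21 × 30² = 544.5 Pa.
Required CL = L/(qS) = 3796.5/(544.5·16) = 0.4358.
CD = 0.0177 + 0.0215 × 0.4358² = 0.02178.
L/D = CL/CD = 0.4358 / 0.02178 = 20

L/D = 20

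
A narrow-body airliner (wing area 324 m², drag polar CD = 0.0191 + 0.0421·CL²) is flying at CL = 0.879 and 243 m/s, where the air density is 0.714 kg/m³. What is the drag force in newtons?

CD = 0.0191 + 0.0421 × 0.879² = 0.05163
D = ½ρv²S·CD = ½ × 0.714 × 243² × 324 × 0.05163 = 3.53×10^5 N

D = 3.53×10^5 N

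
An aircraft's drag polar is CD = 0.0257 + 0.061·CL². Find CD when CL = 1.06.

CD = 0.0942

CD = 0.0257 + 0.061 × 1.06² = 0.0257 + 0.06854 = 0.0942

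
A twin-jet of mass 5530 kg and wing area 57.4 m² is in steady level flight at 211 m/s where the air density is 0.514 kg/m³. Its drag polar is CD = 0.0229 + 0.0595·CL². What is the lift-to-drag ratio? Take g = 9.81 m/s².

Level flight ⇒ L = W = m·g = 5530 × 9.81 = 54249 N.
q = ½ρv² = ½ × 0.514 × 211² = 11440 Pa.
CL = W/(q·S) = 54249 / (11440 × 57.4) = 0.0826.
CD = 0.0229 + 0.0595 × 0.0826² = 0.02331.
L/D = CL/CD = 0.0826 / 0.02331 = 3.54

L/D = 3.54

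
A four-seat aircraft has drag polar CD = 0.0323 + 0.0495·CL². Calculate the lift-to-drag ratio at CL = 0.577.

L/D = 11.8

CD = 0.0323 + 0.0495 × 0.577² = 0.04878
L/D = CL/CD = 0.577 / 0.04878 = 11.8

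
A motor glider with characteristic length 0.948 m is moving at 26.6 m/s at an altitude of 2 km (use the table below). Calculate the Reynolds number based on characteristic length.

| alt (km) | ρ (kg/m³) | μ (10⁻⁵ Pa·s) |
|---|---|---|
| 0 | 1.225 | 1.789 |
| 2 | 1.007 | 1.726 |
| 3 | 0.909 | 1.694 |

Re = 1.47×10^6

At 2 km, from the table: ρ = 1.007 kg/m³, μ = 1.726×10⁻⁵ Pa·s.
Re = ρ·v·c/μ = 1.007 × 26.6 × 0.948 / (1.726×10⁻⁵) = 1.47×10^6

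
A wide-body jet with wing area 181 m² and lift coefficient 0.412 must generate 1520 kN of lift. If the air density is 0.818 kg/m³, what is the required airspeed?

v = 223 m/s

L = ½ρv²S·CL ⇒ v = √(2L/(ρ·S·CL))
v = √(2 × 1.52×10^6 / (0.818 × 181 × 0.412)) = √49840 = 223 m/s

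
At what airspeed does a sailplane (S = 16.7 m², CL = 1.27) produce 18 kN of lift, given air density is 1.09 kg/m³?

v = 39.5 m/s

L = ½ρv²S·CL ⇒ v = √(2L/(ρ·S·CL))
v = √(2 × 18000 / (1.09 × 16.7 × 1.27)) = √1557 = 39.5 m/s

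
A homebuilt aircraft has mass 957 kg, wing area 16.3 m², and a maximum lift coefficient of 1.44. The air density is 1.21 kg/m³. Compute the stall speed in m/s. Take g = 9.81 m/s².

V_stall = 25.7 m/s

At stall, lift equals weight: L = W = m·g = 957 × 9.81 = 9388 N.
From L = ½ρV²S·CL,max = W: V_stall = √(2W/(ρSCL,max)) = √(2·9388/(1.21·16.3·1.44))
V_stall = √661.1 = 25.7 m/s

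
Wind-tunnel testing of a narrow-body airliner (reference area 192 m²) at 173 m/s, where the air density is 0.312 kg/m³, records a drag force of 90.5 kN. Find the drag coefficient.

CD = 0.101

From D = ½ρv²S·CD, rearranging gives CD = 2D/(ρv²S).
CD = 2 × 90500 / (0.312 × 173² × 192) = 0.101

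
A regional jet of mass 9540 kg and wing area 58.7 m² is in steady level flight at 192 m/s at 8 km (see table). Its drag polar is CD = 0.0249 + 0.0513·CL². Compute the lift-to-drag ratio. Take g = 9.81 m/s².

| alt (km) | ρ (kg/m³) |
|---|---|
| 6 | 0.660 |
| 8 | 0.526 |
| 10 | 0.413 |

At 8 km, from the table: ρ = 0.526 kg/m³.
Level flight ⇒ L = W = m·g = 9540 × 9.81 = 93587 N.
q = ½ρv² = ½ × 0.526 × 192² = 9695 Pa.
Required CL = L/(qS) = 93587/(9695·58.7) = 0.1644.
CD = 0.0249 + 0.0513 × 0.1644² = 0.02629.
L/D = CL/CD = 0.1644 / 0.02629 = 6.26

L/D = 6.26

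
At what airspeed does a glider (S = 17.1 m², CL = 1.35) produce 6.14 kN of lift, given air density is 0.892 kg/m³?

L = ½ρv²S·CL ⇒ v = √(2L/(ρ·S·CL))
v = √(2 × 6140 / (0.892 × 17.1 × 1.35)) = √596.4 = 24.4 m/s

v = 24.4 m/s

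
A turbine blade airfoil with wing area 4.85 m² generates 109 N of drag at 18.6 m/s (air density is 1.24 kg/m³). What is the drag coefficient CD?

From D = ½ρv²S·CD, rearranging gives CD = 2D/(ρv²S).
CD = 2 × 109 / (1.24 × 18.6² × 4.85) = 0.105

CD = 0.105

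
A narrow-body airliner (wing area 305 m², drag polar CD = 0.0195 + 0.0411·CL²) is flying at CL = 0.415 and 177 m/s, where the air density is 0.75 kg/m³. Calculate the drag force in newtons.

CD = 0.0195 + 0.0411 × 0.415² = 0.02658
D = ½ρv²S·CD = ½ × 0.75 × 177² × 305 × 0.02658 = 95200 N

D = 95200 N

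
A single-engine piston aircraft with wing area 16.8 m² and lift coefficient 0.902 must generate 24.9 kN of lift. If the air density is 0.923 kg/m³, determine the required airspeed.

v = 59.7 m/s

L = ½ρv²S·CL ⇒ v = √(2L/(ρ·S·CL))
v = √(2 × 24900 / (0.923 × 16.8 × 0.902)) = √3561 = 59.7 m/s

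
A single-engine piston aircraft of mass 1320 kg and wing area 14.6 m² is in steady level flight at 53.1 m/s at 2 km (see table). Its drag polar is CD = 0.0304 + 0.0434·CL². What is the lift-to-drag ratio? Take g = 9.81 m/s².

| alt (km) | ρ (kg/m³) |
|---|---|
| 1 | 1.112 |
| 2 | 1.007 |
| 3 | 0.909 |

At 2 km, from the table: ρ = 1.007 kg/m³.
Weight W = mg = 1320 × 9.81 = 12949 N; in level flight L = W.
Dynamic pressure q = 0.5 × 1.007 × 53.1² = 1420 Pa.
CL = 2W/(ρv²S) = 2×12949/(1.007×53.1²×14.6) = 0.6247.
CD = 0.0304 + 0.0434 × 0.6247² = 0.04734.
L/D = CL/CD = 0.6247 / 0.04734 = 13.2

L/D = 13.2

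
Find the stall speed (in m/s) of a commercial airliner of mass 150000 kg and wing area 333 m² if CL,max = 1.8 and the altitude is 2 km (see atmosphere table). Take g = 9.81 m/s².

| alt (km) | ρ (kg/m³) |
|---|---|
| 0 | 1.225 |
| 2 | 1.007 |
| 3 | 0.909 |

At 2 km, from the table: ρ = 1.007 kg/m³.
Weight W = mg = 150000 × 9.81 = 1.472×10^6 N.
V_stall = √(2W/(ρ·S·CL,max)) = √(2 × 1.472×10^6 / (1.007 × 333 × 1.8))
V_stall = √4876 = 69.8 m/s

V_stall = 69.8 m/s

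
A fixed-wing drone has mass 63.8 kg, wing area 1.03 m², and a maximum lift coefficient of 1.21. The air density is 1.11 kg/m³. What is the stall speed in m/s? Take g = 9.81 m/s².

At stall, lift equals weight: L = W = m·g = 63.8 × 9.81 = 625.9 N.
V_stall = √(2W/(ρ·S·CL,max)) = √(2 × 625.9 / (1.11 × 1.03 × 1.21))
V_stall = √904.8 = 30.1 m/s

V_stall = 30.1 m/s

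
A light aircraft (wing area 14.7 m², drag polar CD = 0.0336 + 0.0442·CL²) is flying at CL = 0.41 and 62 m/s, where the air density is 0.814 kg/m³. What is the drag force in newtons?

CD = 0.0336 + 0.0442 × 0.41² = 0.04103
D = ½ρv²S·CD = ½ × 0.814 × 62² × 14.7 × 0.04103 = 944 N

D = 944 N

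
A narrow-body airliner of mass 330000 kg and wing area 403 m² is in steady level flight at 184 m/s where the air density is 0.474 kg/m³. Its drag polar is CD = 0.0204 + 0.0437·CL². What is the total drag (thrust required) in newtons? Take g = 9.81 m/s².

D = 2.08×10^5 N

Weight W = mg = 330000 × 9.81 = 3.2373×10^6 N; in level flight L = W.
q = ½ρv² = ½ × 0.474 × 184² = 8024 Pa.
CL = 2W/(ρv²S) = 2×3.2373×10^6/(0.474×184²×403) = 1.001.
CD = 0.0204 + 0.0437 × 1.001² = 0.0642.
D = q·S·CD = 8024 × 403 × 0.0642 = 2.076×10^5 N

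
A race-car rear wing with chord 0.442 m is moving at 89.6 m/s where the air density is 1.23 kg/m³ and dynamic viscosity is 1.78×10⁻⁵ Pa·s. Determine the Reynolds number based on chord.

Re = 2.74×10^6

Re = ρ·v·c/μ = 1.23 × 89.6 × 0.442 / (1.78×10⁻⁵) = 2.74×10^6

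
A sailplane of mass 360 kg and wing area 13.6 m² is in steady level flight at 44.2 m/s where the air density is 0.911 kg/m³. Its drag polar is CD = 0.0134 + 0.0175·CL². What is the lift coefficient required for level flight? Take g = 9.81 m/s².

CL = 0.292

In steady level flight, lift balances weight: W = mg = 360 × 9.81 = 3531.6 N.
Dynamic pressure q = 0.5 × 0.911 × 44.2² = 889.9 Pa.
CL = 2W/(ρv²S) = 2×3531.6/(0.911×44.2²×13.6) = 0.2918.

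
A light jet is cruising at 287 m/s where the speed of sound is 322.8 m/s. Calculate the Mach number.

M = 0.889

M = v/a = 287 / 322.8 = 0.889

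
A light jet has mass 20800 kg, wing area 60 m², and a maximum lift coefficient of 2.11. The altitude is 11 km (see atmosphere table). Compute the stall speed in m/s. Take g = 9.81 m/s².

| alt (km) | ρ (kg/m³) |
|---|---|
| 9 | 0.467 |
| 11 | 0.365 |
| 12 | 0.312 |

At 11 km, from the table: ρ = 0.365 kg/m³.
Stall occurs when L = W at CL,max. W = mg = 20800 × 9.81 = 2.04×10^5 N.
From L = ½ρV²S·CL,max = W: V_stall = √(2W/(ρSCL,max)) = √(2·2.04×10^5/(0.365·60·2.11))
V_stall = √8832 = 94 m/s

V_stall = 94 m/s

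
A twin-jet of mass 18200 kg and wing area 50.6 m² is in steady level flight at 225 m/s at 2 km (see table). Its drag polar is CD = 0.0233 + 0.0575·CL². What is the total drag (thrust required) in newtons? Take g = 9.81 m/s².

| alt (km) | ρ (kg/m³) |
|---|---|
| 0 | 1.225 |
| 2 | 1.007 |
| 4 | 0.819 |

At 2 km, from the table: ρ = 1.007 kg/m³.
Weight W = mg = 18200 × 9.81 = 1.7854×10^5 N; in level flight L = W.
q = ½ρv² = ½ × 1.007 × 225² = 25490 Pa.
CL = 2W/(ρv²S) = 2×1.7854×10^5/(1.007×225²×50.6) = 0.1384.
CD = 0.0233 + 0.0575 × 0.1384² = 0.0244.
D = q·S·CD = 25490 × 50.6 × 0.0244 = 31470 N

D = 31500 N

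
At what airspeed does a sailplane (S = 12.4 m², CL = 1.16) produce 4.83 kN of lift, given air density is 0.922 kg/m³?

L = ½ρv²S·CL ⇒ v = √(2L/(ρ·S·CL))
v = √(2 × 4830 / (0.922 × 12.4 × 1.16)) = √728.4 = 27 m/s

v = 27 m/s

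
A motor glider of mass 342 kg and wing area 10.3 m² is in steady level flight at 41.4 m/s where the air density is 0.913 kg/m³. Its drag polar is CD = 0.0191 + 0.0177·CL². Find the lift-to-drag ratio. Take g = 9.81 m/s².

In steady level flight, lift balances weight: W = mg = 342 × 9.81 = 3355 N.
Dynamic pressure q = 0.5 × 0.913 × 41.4² = 782.4 Pa.
Required CL = L/(qS) = 3355/(782.4·10.3) = 0.4163.
CD = 0.0191 + 0.0177 × 0.4163² = 0.02217.
L/D = CL/CD = 0.4163 / 0.02217 = 18.8

L/D = 18.8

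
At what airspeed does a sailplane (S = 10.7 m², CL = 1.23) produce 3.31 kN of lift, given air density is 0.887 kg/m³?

L = ½ρv²S·CL ⇒ v = √(2L/(ρ·S·CL))
v = √(2 × 3310 / (0.887 × 10.7 × 1.23)) = √567.1 = 23.8 m/s

v = 23.8 m/s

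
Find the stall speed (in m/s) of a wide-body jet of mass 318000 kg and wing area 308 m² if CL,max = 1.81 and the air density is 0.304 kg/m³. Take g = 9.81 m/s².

Weight W = mg = 318000 × 9.81 = 3.12×10^6 N.
V_stall = √(2W/(ρ·S·CL,max)) = √(2 × 3.12×10^6 / (0.304 × 308 × 1.81))
V_stall = √36810 = 192 m/s

V_stall = 192 m/s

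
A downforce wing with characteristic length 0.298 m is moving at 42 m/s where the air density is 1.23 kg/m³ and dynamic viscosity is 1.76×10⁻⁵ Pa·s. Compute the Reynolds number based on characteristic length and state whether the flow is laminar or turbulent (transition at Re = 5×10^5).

Re = 8.75×10^5 (turbulent)

Re = ρ·v·c/μ = 1.23 × 42 × 0.298 / (1.76×10⁻⁵) = 8.75×10^5
Since 8.75×10^5 > 5×10^5, the flow is turbulent.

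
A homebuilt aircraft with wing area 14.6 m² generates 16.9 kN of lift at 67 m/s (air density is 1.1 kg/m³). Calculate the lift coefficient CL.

CL = 0.469

From L = ½ρv²S·CL, rearranging gives CL = 2L/(ρv²S).
CL = 2 × 16900 / (1.1 × 67² × 14.6) = 0.469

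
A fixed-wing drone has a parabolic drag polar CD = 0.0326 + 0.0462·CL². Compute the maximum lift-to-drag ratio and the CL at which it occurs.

(L/D)max = 12.9, at CL = 0.84

For CD = CD0 + K·CL², (L/D)max occurs at CL* = √(CD0/K) and equals 1/(2√(K·CD0)).
(L/D)max = 1/(2√(0.0462 × 0.0326)) = 1/(2 × 0.03881) = 12.9
CL* = √(0.0326/0.0462) = 0.84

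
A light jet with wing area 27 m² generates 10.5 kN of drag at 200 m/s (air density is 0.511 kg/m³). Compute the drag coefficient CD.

CD = 0.0381

From D = ½ρv²S·CD, rearranging gives CD = 2D/(ρv²S).
CD = 2 × 10500 / (0.511 × 200² × 27) = 0.0381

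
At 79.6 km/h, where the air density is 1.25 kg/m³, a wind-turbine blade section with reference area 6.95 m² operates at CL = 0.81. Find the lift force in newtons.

Convert speed: v = 79.6 km/h ÷ 3.6 = 22.11 m/s.
Dynamic pressure q = ½ρv² = ½ × 1.25 × 22.11² = 305.6 Pa.
L = q·S·CL = 305.6 × 6.95 × 0.81 = 1720 N

L = 1720 N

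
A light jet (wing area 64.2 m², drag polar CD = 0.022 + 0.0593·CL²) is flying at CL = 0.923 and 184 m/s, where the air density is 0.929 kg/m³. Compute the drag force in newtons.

D = 73200 N

CD = 0.022 + 0.0593 × 0.923² = 0.07252
D = ½ρv²S·CD = ½ × 0.929 × 184² × 64.2 × 0.07252 = 73200 N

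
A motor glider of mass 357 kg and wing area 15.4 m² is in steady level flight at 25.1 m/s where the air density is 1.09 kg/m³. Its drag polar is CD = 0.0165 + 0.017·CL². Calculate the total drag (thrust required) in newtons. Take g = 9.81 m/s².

D = 127 N

Weight W = mg = 357 × 9.81 = 3502.2 N; in level flight L = W.
q = ½ρv² = ½ × 1.09 × 25.1² = 343.4 Pa.
CL = W/(q·S) = 3502.2 / (343.4 × 15.4) = 0.6623.
CD = 0.0165 + 0.017 × 0.6623² = 0.02396.
D = q·S·CD = 343.4 × 15.4 × 0.02396 = 126.7 N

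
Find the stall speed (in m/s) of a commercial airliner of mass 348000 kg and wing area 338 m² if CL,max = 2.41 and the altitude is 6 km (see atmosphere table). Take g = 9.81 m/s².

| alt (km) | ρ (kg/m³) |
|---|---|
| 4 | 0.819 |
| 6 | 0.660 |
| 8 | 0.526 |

V_stall = 113 m/s

At 6 km, from the table: ρ = 0.660 kg/m³.
Stall occurs when L = W at CL,max. W = mg = 348000 × 9.81 = 3.414×10^6 N.
From L = ½ρV²S·CL,max = W: V_stall = √(2W/(ρSCL,max)) = √(2·3.414×10^6/(0.66·338·2.41))
V_stall = √12700 = 113 m/s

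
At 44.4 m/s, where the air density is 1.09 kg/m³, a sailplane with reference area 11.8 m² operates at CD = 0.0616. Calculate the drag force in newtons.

D = 781 N

D = ½ρv²S·CD = ½ × 1.09 × 44.4² × 11.8 × 0.0616 = 781 N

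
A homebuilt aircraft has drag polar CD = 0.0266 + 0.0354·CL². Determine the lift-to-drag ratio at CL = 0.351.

CD = 0.0266 + 0.0354 × 0.351² = 0.03096
L/D = CL/CD = 0.351 / 0.03096 = 11.3

L/D = 11.3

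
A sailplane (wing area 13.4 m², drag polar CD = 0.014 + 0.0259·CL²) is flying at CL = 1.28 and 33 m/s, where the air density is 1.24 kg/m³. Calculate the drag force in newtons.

D = 511 N

CD = 0.014 + 0.0259 × 1.28² = 0.05643
D = ½ρv²S·CD = ½ × 1.24 × 33² × 13.4 × 0.05643 = 511 N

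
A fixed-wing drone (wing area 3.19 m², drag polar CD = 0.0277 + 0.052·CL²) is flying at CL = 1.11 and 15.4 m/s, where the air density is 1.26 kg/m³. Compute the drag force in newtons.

D = 43.7 N

CD = 0.0277 + 0.052 × 1.11² = 0.09177
D = ½ρv²S·CD = ½ × 1.26 × 15.4² × 3.19 × 0.09177 = 43.7 N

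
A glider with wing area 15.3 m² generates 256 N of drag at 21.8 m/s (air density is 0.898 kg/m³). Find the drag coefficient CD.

From D = ½ρv²S·CD, rearranging gives CD = 2D/(ρv²S).
CD = 2 × 256 / (0.898 × 21.8² × 15.3) = 0.0784

CD = 0.0784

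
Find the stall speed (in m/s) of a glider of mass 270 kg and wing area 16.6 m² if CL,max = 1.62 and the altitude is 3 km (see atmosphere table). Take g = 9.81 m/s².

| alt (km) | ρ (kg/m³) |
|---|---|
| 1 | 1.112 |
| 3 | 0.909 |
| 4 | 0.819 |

At 3 km, from the table: ρ = 0.909 kg/m³.
Weight W = mg = 270 × 9.81 = 2649 N.
V_stall = √(2W/(ρ·S·CL,max)) = √(2 × 2649 / (0.909 × 16.6 × 1.62))
V_stall = √216.7 = 14.7 m/s

V_stall = 14.7 m/s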